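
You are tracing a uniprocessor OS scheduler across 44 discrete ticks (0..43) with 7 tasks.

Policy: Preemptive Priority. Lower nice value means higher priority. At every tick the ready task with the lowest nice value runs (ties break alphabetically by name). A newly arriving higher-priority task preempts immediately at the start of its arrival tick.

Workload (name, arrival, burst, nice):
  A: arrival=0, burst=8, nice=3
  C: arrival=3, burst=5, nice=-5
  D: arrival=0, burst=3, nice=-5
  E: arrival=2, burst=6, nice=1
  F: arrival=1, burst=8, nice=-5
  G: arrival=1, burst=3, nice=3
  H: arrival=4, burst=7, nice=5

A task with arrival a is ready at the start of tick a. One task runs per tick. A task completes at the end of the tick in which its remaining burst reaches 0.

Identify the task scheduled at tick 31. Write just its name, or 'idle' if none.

t=0: ready={A,D} → run D
t=1: ready={A,D,F,G} → run D
t=2: ready={A,D,E,F,G} → run D
t=3: ready={A,C,E,F,G} → run C
t=4: ready={A,C,E,F,G,H} → run C
t=5: ready={A,C,E,F,G,H} → run C
t=6: ready={A,C,E,F,G,H} → run C
t=7: ready={A,C,E,F,G,H} → run C
t=8: ready={A,E,F,G,H} → run F
t=9: ready={A,E,F,G,H} → run F
t=10: ready={A,E,F,G,H} → run F
t=11: ready={A,E,F,G,H} → run F
t=12: ready={A,E,F,G,H} → run F
t=13: ready={A,E,F,G,H} → run F
t=14: ready={A,E,F,G,H} → run F
t=15: ready={A,E,F,G,H} → run F
t=16: ready={A,E,G,H} → run E
t=17: ready={A,E,G,H} → run E
t=18: ready={A,E,G,H} → run E
t=19: ready={A,E,G,H} → run E
t=20: ready={A,E,G,H} → run E
t=21: ready={A,E,G,H} → run E
t=22: ready={A,G,H} → run A
t=23: ready={A,G,H} → run A
t=24: ready={A,G,H} → run A
t=25: ready={A,G,H} → run A
t=26: ready={A,G,H} → run A
t=27: ready={A,G,H} → run A
t=28: ready={A,G,H} → run A
t=29: ready={A,G,H} → run A
t=30: ready={G,H} → run G
t=31: ready={G,H} → run G
t=32: ready={G,H} → run G
t=33: ready={H} → run H
t=34: ready={H} → run H
t=35: ready={H} → run H
t=36: ready={H} → run H
t=37: ready={H} → run H
t=38: ready={H} → run H
t=39: ready={H} → run H
t=40: (idle)
t=41: (idle)
t=42: (idle)
t=43: (idle)

running at tick 31 = G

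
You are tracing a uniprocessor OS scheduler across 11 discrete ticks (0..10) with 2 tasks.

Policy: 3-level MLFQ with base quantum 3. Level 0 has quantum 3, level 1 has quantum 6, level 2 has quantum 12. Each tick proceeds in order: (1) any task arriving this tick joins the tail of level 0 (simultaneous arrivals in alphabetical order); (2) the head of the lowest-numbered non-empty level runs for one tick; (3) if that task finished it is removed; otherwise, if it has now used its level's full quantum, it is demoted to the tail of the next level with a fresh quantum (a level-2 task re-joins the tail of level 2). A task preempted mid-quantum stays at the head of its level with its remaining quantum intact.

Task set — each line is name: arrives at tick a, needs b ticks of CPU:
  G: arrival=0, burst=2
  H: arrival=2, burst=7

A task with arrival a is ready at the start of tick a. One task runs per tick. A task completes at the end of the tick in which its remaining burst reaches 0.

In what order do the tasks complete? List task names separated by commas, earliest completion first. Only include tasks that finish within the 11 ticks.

completion order = G, H

t=0: L0/L1/L2 = G/-/- → run G
t=1: L0/L1/L2 = G/-/- → run G
t=2: L0/L1/L2 = H/-/- → run H
t=3: L0/L1/L2 = H/-/- → run H
t=4: L0/L1/L2 = H/-/- → run H
t=5: L0/L1/L2 = -/H/- → run H
t=6: L0/L1/L2 = -/H/- → run H
t=7: L0/L1/L2 = -/H/- → run H
t=8: L0/L1/L2 = -/H/- → run H
t=9: (idle)
t=10: (idle)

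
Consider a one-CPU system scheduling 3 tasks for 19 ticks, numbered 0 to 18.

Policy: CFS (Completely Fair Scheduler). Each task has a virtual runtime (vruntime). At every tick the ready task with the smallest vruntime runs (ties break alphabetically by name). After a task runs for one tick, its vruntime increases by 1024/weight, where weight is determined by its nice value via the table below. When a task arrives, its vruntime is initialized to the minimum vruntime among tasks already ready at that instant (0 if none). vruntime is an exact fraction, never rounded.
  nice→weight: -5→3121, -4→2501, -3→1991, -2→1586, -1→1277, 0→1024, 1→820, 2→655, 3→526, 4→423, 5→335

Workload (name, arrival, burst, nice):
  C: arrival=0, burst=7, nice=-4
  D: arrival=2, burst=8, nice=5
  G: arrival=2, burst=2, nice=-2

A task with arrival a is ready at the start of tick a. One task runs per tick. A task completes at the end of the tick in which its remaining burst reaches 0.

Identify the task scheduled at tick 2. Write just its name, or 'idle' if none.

running at tick 2 = C

t=0: vr[C=0] → run C
t=1: vr[C=1024/2501] → run C
t=2: vr[C=2048/2501 D=2048/2501 G=2048/2501] → run C
t=3: vr[C=3072/2501 D=2048/2501 G=2048/2501] → run D
t=4: vr[C=3072/2501 D=3247104/837835 G=2048/2501] → run G
t=5: vr[C=3072/2501 D=3247104/837835 G=47616/32513] → run C
t=6: vr[C=4096/2501 D=3247104/837835 G=47616/32513] → run G
t=7: vr[C=4096/2501 D=3247104/837835] → run C
t=8: vr[C=5120/2501 D=3247104/837835] → run C
t=9: vr[C=6144/2501 D=3247104/837835] → run C
t=10: vr[D=3247104/837835] → run D
t=11: vr[D=5808128/837835] → run D
t=12: vr[D=8369152/837835] → run D
t=13: vr[D=10930176/837835] → run D
t=14: vr[D=2698240/167567] → run D
t=15: vr[D=16052224/837835] → run D
t=16: vr[D=18613248/837835] → run D
t=17: (idle)
t=18: (idle)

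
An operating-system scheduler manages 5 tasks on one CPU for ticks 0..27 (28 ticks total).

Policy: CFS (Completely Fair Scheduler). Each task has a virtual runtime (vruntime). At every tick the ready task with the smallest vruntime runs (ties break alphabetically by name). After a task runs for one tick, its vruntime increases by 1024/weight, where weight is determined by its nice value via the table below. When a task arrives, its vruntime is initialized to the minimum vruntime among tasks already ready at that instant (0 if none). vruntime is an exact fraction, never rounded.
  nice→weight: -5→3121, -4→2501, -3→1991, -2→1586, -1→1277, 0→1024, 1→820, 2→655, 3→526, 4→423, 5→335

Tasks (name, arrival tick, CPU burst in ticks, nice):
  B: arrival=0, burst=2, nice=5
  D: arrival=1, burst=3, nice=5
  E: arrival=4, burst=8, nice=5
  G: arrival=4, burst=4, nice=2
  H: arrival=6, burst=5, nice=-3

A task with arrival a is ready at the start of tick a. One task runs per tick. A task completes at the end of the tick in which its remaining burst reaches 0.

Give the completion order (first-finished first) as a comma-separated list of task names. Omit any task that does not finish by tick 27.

t=0: vr[B=0] → run B
t=1: vr[B=1024/335 D=1024/335] → run B
t=2: vr[D=1024/335] → run D
t=3: vr[D=2048/335] → run D
t=4: vr[D=3072/335 E=3072/335 G=3072/335] → run D
t=5: vr[E=3072/335 G=3072/335] → run E
t=6: vr[E=4096/335 G=3072/335 H=3072/335] → run G
t=7: vr[E=4096/335 G=94208/8777 H=3072/335] → run H
t=8: vr[E=4096/335 G=94208/8777 H=6459392/666985] → run H
t=9: vr[E=4096/335 G=94208/8777 H=6802432/666985] → run H
t=10: vr[E=4096/335 G=94208/8777 H=7145472/666985] → run H
t=11: vr[E=4096/335 G=94208/8777 H=7488512/666985] → run G
t=12: vr[E=4096/335 G=539648/43885 H=7488512/666985] → run H
t=13: vr[E=4096/335 G=539648/43885] → run E
t=14: vr[E=1024/67 G=539648/43885] → run G
t=15: vr[E=1024/67 G=608256/43885] → run G
t=16: vr[E=1024/67] → run E
t=17: vr[E=6144/335] → run E
t=18: vr[E=7168/335] → run E
t=19: vr[E=8192/335] → run E
t=20: vr[E=9216/335] → run E
t=21: vr[E=2048/67] → run E
t=22: (idle)
t=23: (idle)
t=24: (idle)
t=25: (idle)
t=26: (idle)
t=27: (idle)

completion order = B, D, H, G, E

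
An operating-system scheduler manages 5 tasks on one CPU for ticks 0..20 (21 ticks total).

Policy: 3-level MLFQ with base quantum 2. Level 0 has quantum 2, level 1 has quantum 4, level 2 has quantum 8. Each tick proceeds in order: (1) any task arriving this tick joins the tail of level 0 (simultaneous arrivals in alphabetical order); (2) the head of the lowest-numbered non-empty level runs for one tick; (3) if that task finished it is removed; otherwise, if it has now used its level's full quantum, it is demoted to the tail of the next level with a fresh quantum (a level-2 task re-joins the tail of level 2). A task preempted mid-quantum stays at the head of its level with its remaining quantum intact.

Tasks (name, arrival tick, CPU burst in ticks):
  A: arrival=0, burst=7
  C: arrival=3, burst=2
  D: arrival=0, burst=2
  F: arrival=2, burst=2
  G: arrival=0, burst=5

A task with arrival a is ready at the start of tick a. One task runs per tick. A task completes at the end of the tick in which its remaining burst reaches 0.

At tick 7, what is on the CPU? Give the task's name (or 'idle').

running at tick 7 = F

t=0: L0/L1/L2 = ADG/-/- → run A
t=1: L0/L1/L2 = ADG/-/- → run A
t=2: L0/L1/L2 = DGF/A/- → run D
t=3: L0/L1/L2 = DGFC/A/- → run D
t=4: L0/L1/L2 = GFC/A/- → run G
t=5: L0/L1/L2 = GFC/A/- → run G
t=6: L0/L1/L2 = FC/AG/- → run F
t=7: L0/L1/L2 = FC/AG/- → run F
t=8: L0/L1/L2 = C/AG/- → run C
t=9: L0/L1/L2 = C/AG/- → run C
t=10: L0/L1/L2 = -/AG/- → run A
t=11: L0/L1/L2 = -/AG/- → run A
t=12: L0/L1/L2 = -/AG/- → run A
t=13: L0/L1/L2 = -/AG/- → run A
t=14: L0/L1/L2 = -/G/A → run G
t=15: L0/L1/L2 = -/G/A → run G
t=16: L0/L1/L2 = -/G/A → run G
t=17: L0/L1/L2 = -/-/A → run A
t=18: (idle)
t=19: (idle)
t=20: (idle)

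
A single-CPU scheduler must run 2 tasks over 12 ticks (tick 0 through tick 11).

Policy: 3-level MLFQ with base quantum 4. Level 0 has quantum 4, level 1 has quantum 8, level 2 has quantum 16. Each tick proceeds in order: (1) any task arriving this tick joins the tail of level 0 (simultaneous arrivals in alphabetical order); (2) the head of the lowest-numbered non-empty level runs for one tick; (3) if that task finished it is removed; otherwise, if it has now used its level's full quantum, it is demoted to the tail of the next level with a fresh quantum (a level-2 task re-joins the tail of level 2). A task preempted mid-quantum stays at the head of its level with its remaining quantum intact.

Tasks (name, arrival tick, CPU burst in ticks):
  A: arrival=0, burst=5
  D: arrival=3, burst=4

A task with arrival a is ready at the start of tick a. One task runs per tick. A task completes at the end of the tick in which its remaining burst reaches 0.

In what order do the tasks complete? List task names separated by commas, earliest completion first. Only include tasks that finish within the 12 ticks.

completion order = D, A

t=0: L0/L1/L2 = A/-/- → run A
t=1: L0/L1/L2 = A/-/- → run A
t=2: L0/L1/L2 = A/-/- → run A
t=3: L0/L1/L2 = AD/-/- → run A
t=4: L0/L1/L2 = D/A/- → run D
t=5: L0/L1/L2 = D/A/- → run D
t=6: L0/L1/L2 = D/A/- → run D
t=7: L0/L1/L2 = D/A/- → run D
t=8: L0/L1/L2 = -/A/- → run A
t=9: (idle)
t=10: (idle)
t=11: (idle)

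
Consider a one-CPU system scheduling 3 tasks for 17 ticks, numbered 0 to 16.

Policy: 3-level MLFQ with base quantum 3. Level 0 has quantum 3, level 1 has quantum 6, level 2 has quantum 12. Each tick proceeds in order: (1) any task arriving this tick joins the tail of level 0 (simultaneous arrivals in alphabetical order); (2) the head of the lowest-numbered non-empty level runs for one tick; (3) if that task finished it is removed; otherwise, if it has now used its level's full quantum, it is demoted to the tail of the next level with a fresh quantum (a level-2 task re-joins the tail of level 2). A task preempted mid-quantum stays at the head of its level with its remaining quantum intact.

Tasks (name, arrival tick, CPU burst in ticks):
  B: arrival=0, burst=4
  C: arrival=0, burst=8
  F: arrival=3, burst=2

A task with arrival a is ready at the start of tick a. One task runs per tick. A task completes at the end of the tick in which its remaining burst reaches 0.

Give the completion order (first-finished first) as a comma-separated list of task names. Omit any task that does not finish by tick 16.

t=0: L0/L1/L2 = BC/-/- → run B
t=1: L0/L1/L2 = BC/-/- → run B
t=2: L0/L1/L2 = BC/-/- → run B
t=3: L0/L1/L2 = CF/B/- → run C
t=4: L0/L1/L2 = CF/B/- → run C
t=5: L0/L1/L2 = CF/B/- → run C
t=6: L0/L1/L2 = F/BC/- → run F
t=7: L0/L1/L2 = F/BC/- → run F
t=8: L0/L1/L2 = -/BC/- → run B
t=9: L0/L1/L2 = -/C/- → run C
t=10: L0/L1/L2 = -/C/- → run C
t=11: L0/L1/L2 = -/C/- → run C
t=12: L0/L1/L2 = -/C/- → run C
t=13: L0/L1/L2 = -/C/- → run C
t=14: (idle)
t=15: (idle)
t=16: (idle)

completion order = F, B, C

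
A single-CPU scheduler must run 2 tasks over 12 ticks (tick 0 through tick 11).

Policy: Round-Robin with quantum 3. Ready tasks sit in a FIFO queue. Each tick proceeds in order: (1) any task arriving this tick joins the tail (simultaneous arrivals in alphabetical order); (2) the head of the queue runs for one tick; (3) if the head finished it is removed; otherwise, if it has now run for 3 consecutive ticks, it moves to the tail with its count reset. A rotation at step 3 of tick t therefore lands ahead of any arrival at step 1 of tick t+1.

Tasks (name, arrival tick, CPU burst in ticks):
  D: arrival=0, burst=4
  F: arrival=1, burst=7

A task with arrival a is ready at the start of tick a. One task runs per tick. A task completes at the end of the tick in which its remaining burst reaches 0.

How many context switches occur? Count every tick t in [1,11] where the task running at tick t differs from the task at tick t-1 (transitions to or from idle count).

t=0: queue=[D] q_used=0 → run D
t=1: queue=[D,F] q_used=1 → run D
t=2: queue=[D,F] q_used=2 → run D
t=3: queue=[F,D] q_used=0 → run F
t=4: queue=[F,D] q_used=1 → run F
t=5: queue=[F,D] q_used=2 → run F
t=6: queue=[D,F] q_used=0 → run D
t=7: queue=[F] q_used=0 → run F
t=8: queue=[F] q_used=1 → run F
t=9: queue=[F] q_used=2 → run F
t=10: queue=[F] q_used=0 → run F
t=11: (idle)

context switches = 4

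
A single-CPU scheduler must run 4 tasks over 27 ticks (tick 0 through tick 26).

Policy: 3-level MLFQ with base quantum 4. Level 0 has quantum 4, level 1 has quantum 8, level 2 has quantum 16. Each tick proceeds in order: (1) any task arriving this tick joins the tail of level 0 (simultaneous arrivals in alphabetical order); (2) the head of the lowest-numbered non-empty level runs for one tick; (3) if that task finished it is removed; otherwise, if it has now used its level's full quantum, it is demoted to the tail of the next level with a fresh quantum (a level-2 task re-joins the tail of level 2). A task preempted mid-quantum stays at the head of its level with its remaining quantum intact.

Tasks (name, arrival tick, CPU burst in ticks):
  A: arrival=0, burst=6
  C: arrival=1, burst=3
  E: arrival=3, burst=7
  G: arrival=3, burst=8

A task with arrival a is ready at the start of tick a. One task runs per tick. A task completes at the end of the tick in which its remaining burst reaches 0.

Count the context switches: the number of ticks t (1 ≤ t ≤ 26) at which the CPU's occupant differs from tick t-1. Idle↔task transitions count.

context switches = 7

t=0: L0/L1/L2 = A/-/- → run A
t=1: L0/L1/L2 = AC/-/- → run A
t=2: L0/L1/L2 = AC/-/- → run A
t=3: L0/L1/L2 = ACEG/-/- → run A
t=4: L0/L1/L2 = CEG/A/- → run C
t=5: L0/L1/L2 = CEG/A/- → run C
t=6: L0/L1/L2 = CEG/A/- → run C
t=7: L0/L1/L2 = EG/A/- → run E
t=8: L0/L1/L2 = EG/A/- → run E
t=9: L0/L1/L2 = EG/A/- → run E
t=10: L0/L1/L2 = EG/A/- → run E
t=11: L0/L1/L2 = G/AE/- → run G
t=12: L0/L1/L2 = G/AE/- → run G
t=13: L0/L1/L2 = G/AE/- → run G
t=14: L0/L1/L2 = G/AE/- → run G
t=15: L0/L1/L2 = -/AEG/- → run A
t=16: L0/L1/L2 = -/AEG/- → run A
t=17: L0/L1/L2 = -/EG/- → run E
t=18: L0/L1/L2 = -/EG/- → run E
t=19: L0/L1/L2 = -/EG/- → run E
t=20: L0/L1/L2 = -/G/- → run G
t=21: L0/L1/L2 = -/G/- → run G
t=22: L0/L1/L2 = -/G/- → run G
t=23: L0/L1/L2 = -/G/- → run G
t=24: (idle)
t=25: (idle)
t=26: (idle)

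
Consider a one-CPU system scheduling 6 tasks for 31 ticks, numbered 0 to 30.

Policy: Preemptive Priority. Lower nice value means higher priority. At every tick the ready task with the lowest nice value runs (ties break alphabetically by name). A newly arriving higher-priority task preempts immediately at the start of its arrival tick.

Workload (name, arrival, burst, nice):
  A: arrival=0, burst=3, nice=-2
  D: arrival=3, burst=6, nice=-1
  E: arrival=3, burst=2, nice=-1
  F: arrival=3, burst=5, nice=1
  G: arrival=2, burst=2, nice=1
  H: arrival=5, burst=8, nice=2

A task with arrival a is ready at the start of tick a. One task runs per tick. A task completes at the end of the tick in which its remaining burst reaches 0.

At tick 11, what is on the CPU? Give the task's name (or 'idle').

running at tick 11 = F

t=0: ready={A} → run A
t=1: ready={A} → run A
t=2: ready={A,G} → run A
t=3: ready={D,E,F,G} → run D
t=4: ready={D,E,F,G} → run D
t=5: ready={D,E,F,G,H} → run D
t=6: ready={D,E,F,G,H} → run D
t=7: ready={D,E,F,G,H} → run D
t=8: ready={D,E,F,G,H} → run D
t=9: ready={E,F,G,H} → run E
t=10: ready={E,F,G,H} → run E
t=11: ready={F,G,H} → run F
t=12: ready={F,G,H} → run F
t=13: ready={F,G,H} → run F
t=14: ready={F,G,H} → run F
t=15: ready={F,G,H} → run F
t=16: ready={G,H} → run G
t=17: ready={G,H} → run G
t=18: ready={H} → run H
t=19: ready={H} → run H
t=20: ready={H} → run H
t=21: ready={H} → run H
t=22: ready={H} → run H
t=23: ready={H} → run H
t=24: ready={H} → run H
t=25: ready={H} → run H
t=26: (idle)
t=27: (idle)
t=28: (idle)
t=29: (idle)
t=30: (idle)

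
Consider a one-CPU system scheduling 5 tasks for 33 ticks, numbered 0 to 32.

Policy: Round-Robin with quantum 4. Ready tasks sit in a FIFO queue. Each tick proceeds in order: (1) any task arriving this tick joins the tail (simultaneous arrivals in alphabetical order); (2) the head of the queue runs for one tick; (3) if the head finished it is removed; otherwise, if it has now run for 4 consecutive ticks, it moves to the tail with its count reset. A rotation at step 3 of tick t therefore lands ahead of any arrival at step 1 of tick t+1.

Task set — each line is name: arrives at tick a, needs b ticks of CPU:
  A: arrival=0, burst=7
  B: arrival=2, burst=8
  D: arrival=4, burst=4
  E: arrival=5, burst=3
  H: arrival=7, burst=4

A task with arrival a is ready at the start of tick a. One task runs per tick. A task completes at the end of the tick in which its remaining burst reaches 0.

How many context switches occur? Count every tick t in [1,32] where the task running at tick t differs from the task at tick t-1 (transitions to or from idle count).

t=0: queue=[A] q_used=0 → run A
t=1: queue=[A] q_used=1 → run A
t=2: queue=[A,B] q_used=2 → run A
t=3: queue=[A,B] q_used=3 → run A
t=4: queue=[B,A,D] q_used=0 → run B
t=5: queue=[B,A,D,E] q_used=1 → run B
t=6: queue=[B,A,D,E] q_used=2 → run B
t=7: queue=[B,A,D,E,H] q_used=3 → run B
t=8: queue=[A,D,E,H,B] q_used=0 → run A
t=9: queue=[A,D,E,H,B] q_used=1 → run A
t=10: queue=[A,D,E,H,B] q_used=2 → run A
t=11: queue=[D,E,H,B] q_used=0 → run D
t=12: queue=[D,E,H,B] q_used=1 → run D
t=13: queue=[D,E,H,B] q_used=2 → run D
t=14: queue=[D,E,H,B] q_used=3 → run D
t=15: queue=[E,H,B] q_used=0 → run E
t=16: queue=[E,H,B] q_used=1 → run E
t=17: queue=[E,H,B] q_used=2 → run E
t=18: queue=[H,B] q_used=0 → run H
t=19: queue=[H,B] q_used=1 → run H
t=20: queue=[H,B] q_used=2 → run H
t=21: queue=[H,B] q_used=3 → run H
t=22: queue=[B] q_used=0 → run B
t=23: queue=[B] q_used=1 → run B
t=24: queue=[B] q_used=2 → run B
t=25: queue=[B] q_used=3 → run B
t=26: (idle)
t=27: (idle)
t=28: (idle)
t=29: (idle)
t=30: (idle)
t=31: (idle)
t=32: (idle)

context switches = 7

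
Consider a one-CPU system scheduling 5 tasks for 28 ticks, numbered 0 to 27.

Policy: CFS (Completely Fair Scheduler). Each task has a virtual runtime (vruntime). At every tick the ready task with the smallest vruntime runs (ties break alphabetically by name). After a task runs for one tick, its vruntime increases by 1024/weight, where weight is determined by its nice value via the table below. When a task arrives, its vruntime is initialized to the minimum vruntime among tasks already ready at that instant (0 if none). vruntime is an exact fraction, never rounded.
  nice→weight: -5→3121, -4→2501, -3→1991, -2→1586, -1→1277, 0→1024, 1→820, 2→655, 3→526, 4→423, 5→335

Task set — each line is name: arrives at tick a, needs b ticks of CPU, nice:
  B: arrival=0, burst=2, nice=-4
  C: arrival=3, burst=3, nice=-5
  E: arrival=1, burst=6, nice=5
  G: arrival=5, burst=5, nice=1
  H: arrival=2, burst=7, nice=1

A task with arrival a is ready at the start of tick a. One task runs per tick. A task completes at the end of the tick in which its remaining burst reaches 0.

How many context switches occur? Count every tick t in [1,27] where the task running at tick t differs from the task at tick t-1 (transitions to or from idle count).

context switches = 19

t=0: vr[B=0] → run B
t=1: vr[B=1024/2501 E=1024/2501] → run B
t=2: vr[E=1024/2501 H=1024/2501] → run E
t=3: vr[C=1024/2501 E=2904064/837835 H=1024/2501] → run C
t=4: vr[C=5756928/7805621 E=2904064/837835 H=1024/2501] → run H
t=5: vr[C=5756928/7805621 E=2904064/837835 G=5756928/7805621 H=20736/12505] → run C
t=6: vr[C=8317952/7805621 E=2904064/837835 G=5756928/7805621 H=20736/12505] → run G
t=7: vr[C=8317952/7805621 E=2904064/837835 G=77522176/39028105 H=20736/12505] → run C
t=8: vr[E=2904064/837835 G=77522176/39028105 H=20736/12505] → run H
t=9: vr[E=2904064/837835 G=77522176/39028105 H=36352/12505] → run G
t=10: vr[E=2904064/837835 G=126259712/39028105 H=36352/12505] → run H
t=11: vr[E=2904064/837835 G=126259712/39028105 H=51968/12505] → run G
t=12: vr[E=2904064/837835 G=174997248/39028105 H=51968/12505] → run E
t=13: vr[E=5465088/837835 G=174997248/39028105 H=51968/12505] → run H
t=14: vr[E=5465088/837835 G=174997248/39028105 H=67584/12505] → run G
t=15: vr[E=5465088/837835 G=223734784/39028105 H=67584/12505] → run H
t=16: vr[E=5465088/837835 G=223734784/39028105 H=16640/2501] → run G
t=17: vr[E=5465088/837835 H=16640/2501] → run E
t=18: vr[E=8026112/837835 H=16640/2501] → run H
t=19: vr[E=8026112/837835 H=98816/12505] → run H
t=20: vr[E=8026112/837835] → run E
t=21: vr[E=10587136/837835] → run E
t=22: vr[E=2629632/167567] → run E
t=23: (idle)
t=24: (idle)
t=25: (idle)
t=26: (idle)
t=27: (idle)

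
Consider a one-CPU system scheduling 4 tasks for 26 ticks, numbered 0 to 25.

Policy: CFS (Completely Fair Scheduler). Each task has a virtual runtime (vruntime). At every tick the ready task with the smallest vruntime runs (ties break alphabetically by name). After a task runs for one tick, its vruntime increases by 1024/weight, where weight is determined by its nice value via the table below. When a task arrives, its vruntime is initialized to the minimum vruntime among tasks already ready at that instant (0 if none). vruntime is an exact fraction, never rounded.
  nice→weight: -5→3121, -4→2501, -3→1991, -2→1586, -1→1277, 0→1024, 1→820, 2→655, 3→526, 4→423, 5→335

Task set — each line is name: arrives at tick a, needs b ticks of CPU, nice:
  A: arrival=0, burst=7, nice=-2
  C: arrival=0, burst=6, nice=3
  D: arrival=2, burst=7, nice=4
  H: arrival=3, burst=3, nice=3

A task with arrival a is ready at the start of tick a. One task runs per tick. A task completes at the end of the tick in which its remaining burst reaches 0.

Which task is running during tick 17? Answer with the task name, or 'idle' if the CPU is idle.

running at tick 17 = C

t=0: vr[A=0 C=0] → run A
t=1: vr[A=512/793 C=0] → run C
t=2: vr[A=512/793 C=512/263 D=512/793] → run A
t=3: vr[A=1024/793 C=512/263 D=512/793 H=512/793] → run D
t=4: vr[A=1024/793 C=512/263 D=1028608/335439 H=512/793] → run H
t=5: vr[A=1024/793 C=512/263 D=1028608/335439 H=540672/208559] → run A
t=6: vr[A=1536/793 C=512/263 D=1028608/335439 H=540672/208559] → run A
t=7: vr[A=2048/793 C=512/263 D=1028608/335439 H=540672/208559] → run C
t=8: vr[A=2048/793 C=1024/263 D=1028608/335439 H=540672/208559] → run A
t=9: vr[A=2560/793 C=1024/263 D=1028608/335439 H=540672/208559] → run H
t=10: vr[A=2560/793 C=1024/263 D=1028608/335439 H=946688/208559] → run D
t=11: vr[A=2560/793 C=1024/263 D=1840640/335439 H=946688/208559] → run A
t=12: vr[A=3072/793 C=1024/263 D=1840640/335439 H=946688/208559] → run A
t=13: vr[C=1024/263 D=1840640/335439 H=946688/208559] → run C
t=14: vr[C=1536/263 D=1840640/335439 H=946688/208559] → run H
t=15: vr[C=1536/263 D=1840640/335439] → run D
t=16: vr[C=1536/263 D=884224/111813] → run C
t=17: vr[C=2048/263 D=884224/111813] → run C
t=18: vr[C=2560/263 D=884224/111813] → run D
t=19: vr[C=2560/263 D=3464704/335439] → run C
t=20: vr[D=3464704/335439] → run D
t=21: vr[D=4276736/335439] → run D
t=22: vr[D=1696256/111813] → run D
t=23: (idle)
t=24: (idle)
t=25: (idle)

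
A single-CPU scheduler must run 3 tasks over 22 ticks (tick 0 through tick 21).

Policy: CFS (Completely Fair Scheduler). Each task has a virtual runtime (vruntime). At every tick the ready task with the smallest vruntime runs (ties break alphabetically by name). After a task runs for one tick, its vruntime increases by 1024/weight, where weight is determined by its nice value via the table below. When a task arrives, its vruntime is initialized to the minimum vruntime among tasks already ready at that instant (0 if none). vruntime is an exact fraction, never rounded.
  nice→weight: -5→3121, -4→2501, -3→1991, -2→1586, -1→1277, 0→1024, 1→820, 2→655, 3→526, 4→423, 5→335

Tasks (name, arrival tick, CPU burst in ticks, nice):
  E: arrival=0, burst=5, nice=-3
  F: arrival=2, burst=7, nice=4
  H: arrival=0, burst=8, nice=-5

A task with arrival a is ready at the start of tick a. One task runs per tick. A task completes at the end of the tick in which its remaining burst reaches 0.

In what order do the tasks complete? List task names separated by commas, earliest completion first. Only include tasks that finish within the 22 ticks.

completion order = E, H, F

t=0: vr[E=0 H=0] → run E
t=1: vr[E=1024/1991 H=0] → run H
t=2: vr[E=1024/1991 F=1024/3121 H=1024/3121] → run F
t=3: vr[E=1024/1991 F=3629056/1320183 H=1024/3121] → run H
t=4: vr[E=1024/1991 F=3629056/1320183 H=2048/3121] → run E
t=5: vr[E=2048/1991 F=3629056/1320183 H=2048/3121] → run H
t=6: vr[E=2048/1991 F=3629056/1320183 H=3072/3121] → run H
t=7: vr[E=2048/1991 F=3629056/1320183 H=4096/3121] → run E
t=8: vr[E=3072/1991 F=3629056/1320183 H=4096/3121] → run H
t=9: vr[E=3072/1991 F=3629056/1320183 H=5120/3121] → run E
t=10: vr[E=4096/1991 F=3629056/1320183 H=5120/3121] → run H
t=11: vr[E=4096/1991 F=3629056/1320183 H=6144/3121] → run H
t=12: vr[E=4096/1991 F=3629056/1320183 H=7168/3121] → run E
t=13: vr[F=3629056/1320183 H=7168/3121] → run H
t=14: vr[F=3629056/1320183] → run F
t=15: vr[F=6824960/1320183] → run F
t=16: vr[F=3340288/440061] → run F
t=17: vr[F=13216768/1320183] → run F
t=18: vr[F=16412672/1320183] → run F
t=19: vr[F=6536192/440061] → run F
t=20: (idle)
t=21: (idle)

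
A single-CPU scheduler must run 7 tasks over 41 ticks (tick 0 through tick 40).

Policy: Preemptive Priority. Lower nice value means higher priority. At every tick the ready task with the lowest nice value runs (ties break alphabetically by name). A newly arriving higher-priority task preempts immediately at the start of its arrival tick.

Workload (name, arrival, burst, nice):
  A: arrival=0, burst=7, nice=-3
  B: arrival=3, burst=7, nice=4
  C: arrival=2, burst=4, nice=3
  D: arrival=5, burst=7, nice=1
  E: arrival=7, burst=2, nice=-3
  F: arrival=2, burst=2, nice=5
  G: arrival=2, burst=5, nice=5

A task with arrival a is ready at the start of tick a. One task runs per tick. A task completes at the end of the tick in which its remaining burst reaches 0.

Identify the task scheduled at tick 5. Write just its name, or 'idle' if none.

running at tick 5 = A

t=0: ready={A} → run A
t=1: ready={A} → run A
t=2: ready={A,C,F,G} → run A
t=3: ready={A,B,C,F,G} → run A
t=4: ready={A,B,C,F,G} → run A
t=5: ready={A,B,C,D,F,G} → run A
t=6: ready={A,B,C,D,F,G} → run A
t=7: ready={B,C,D,E,F,G} → run E
t=8: ready={B,C,D,E,F,G} → run E
t=9: ready={B,C,D,F,G} → run D
t=10: ready={B,C,D,F,G} → run D
t=11: ready={B,C,D,F,G} → run D
t=12: ready={B,C,D,F,G} → run D
t=13: ready={B,C,D,F,G} → run D
t=14: ready={B,C,D,F,G} → run D
t=15: ready={B,C,D,F,G} → run D
t=16: ready={B,C,F,G} → run C
t=17: ready={B,C,F,G} → run C
t=18: ready={B,C,F,G} → run C
t=19: ready={B,C,F,G} → run C
t=20: ready={B,F,G} → run B
t=21: ready={B,F,G} → run B
t=22: ready={B,F,G} → run B
t=23: ready={B,F,G} → run B
t=24: ready={B,F,G} → run B
t=25: ready={B,F,G} → run B
t=26: ready={B,F,G} → run B
t=27: ready={F,G} → run F
t=28: ready={F,G} → run F
t=29: ready={G} → run G
t=30: ready={G} → run G
t=31: ready={G} → run G
t=32: ready={G} → run G
t=33: ready={G} → run G
t=34: (idle)
t=35: (idle)
t=36: (idle)
t=37: (idle)
t=38: (idle)
t=39: (idle)
t=40: (idle)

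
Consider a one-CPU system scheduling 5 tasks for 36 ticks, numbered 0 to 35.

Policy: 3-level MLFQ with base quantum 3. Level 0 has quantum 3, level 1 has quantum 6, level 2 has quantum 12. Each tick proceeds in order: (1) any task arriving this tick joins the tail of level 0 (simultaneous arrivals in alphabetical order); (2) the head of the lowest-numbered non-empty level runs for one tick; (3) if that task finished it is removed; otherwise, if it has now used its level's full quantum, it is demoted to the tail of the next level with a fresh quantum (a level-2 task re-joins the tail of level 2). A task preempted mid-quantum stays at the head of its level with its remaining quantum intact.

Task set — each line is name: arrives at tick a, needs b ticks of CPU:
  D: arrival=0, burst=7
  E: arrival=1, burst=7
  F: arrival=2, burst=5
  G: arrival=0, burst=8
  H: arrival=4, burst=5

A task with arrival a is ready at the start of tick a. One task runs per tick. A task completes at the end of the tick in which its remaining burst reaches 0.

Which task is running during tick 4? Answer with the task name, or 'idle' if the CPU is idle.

running at tick 4 = G

t=0: L0/L1/L2 = DG/-/- → run D
t=1: L0/L1/L2 = DGE/-/- → run D
t=2: L0/L1/L2 = DGEF/-/- → run D
t=3: L0/L1/L2 = GEF/D/- → run G
t=4: L0/L1/L2 = GEFH/D/- → run G
t=5: L0/L1/L2 = GEFH/D/- → run G
t=6: L0/L1/L2 = EFH/DG/- → run E
t=7: L0/L1/L2 = EFH/DG/- → run E
t=8: L0/L1/L2 = EFH/DG/- → run E
t=9: L0/L1/L2 = FH/DGE/- → run F
t=10: L0/L1/L2 = FH/DGE/- → run F
t=11: L0/L1/L2 = FH/DGE/- → run F
t=12: L0/L1/L2 = H/DGEF/- → run H
t=13: L0/L1/L2 = H/DGEF/- → run H
t=14: L0/L1/L2 = H/DGEF/- → run H
t=15: L0/L1/L2 = -/DGEFH/- → run D
t=16: L0/L1/L2 = -/DGEFH/- → run D
t=17: L0/L1/L2 = -/DGEFH/- → run D
t=18: L0/L1/L2 = -/DGEFH/- → run D
t=19: L0/L1/L2 = -/GEFH/- → run G
t=20: L0/L1/L2 = -/GEFH/- → run G
t=21: L0/L1/L2 = -/GEFH/- → run G
t=22: L0/L1/L2 = -/GEFH/- → run G
t=23: L0/L1/L2 = -/GEFH/- → run G
t=24: L0/L1/L2 = -/EFH/- → run E
t=25: L0/L1/L2 = -/EFH/- → run E
t=26: L0/L1/L2 = -/EFH/- → run E
t=27: L0/L1/L2 = -/EFH/- → run E
t=28: L0/L1/L2 = -/FH/- → run F
t=29: L0/L1/L2 = -/FH/- → run F
t=30: L0/L1/L2 = -/H/- → run H
t=31: L0/L1/L2 = -/H/- → run H
t=32: (idle)
t=33: (idle)
t=34: (idle)
t=35: (idle)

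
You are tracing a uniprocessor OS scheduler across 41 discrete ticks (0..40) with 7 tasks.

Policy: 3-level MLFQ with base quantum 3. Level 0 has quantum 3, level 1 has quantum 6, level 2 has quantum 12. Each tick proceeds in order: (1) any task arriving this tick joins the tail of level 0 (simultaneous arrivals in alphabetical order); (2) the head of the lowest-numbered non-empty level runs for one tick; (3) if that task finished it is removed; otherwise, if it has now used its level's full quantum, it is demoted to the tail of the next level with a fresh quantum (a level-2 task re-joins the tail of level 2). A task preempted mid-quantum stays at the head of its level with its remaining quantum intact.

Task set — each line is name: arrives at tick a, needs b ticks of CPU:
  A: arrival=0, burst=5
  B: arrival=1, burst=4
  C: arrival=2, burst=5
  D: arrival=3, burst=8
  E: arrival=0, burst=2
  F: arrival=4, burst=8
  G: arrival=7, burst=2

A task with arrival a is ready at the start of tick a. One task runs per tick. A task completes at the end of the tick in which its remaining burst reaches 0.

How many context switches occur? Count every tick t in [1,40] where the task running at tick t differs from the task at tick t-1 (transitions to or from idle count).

t=0: L0/L1/L2 = AE/-/- → run A
t=1: L0/L1/L2 = AEB/-/- → run A
t=2: L0/L1/L2 = AEBC/-/- → run A
t=3: L0/L1/L2 = EBCD/A/- → run E
t=4: L0/L1/L2 = EBCDF/A/- → run E
t=5: L0/L1/L2 = BCDF/A/- → run B
t=6: L0/L1/L2 = BCDF/A/- → run B
t=7: L0/L1/L2 = BCDFG/A/- → run B
t=8: L0/L1/L2 = CDFG/AB/- → run C
t=9: L0/L1/L2 = CDFG/AB/- → run C
t=10: L0/L1/L2 = CDFG/AB/- → run C
t=11: L0/L1/L2 = DFG/ABC/- → run D
t=12: L0/L1/L2 = DFG/ABC/- → run D
t=13: L0/L1/L2 = DFG/ABC/- → run D
t=14: L0/L1/L2 = FG/ABCD/- → run F
t=15: L0/L1/L2 = FG/ABCD/- → run F
t=16: L0/L1/L2 = FG/ABCD/- → run F
t=17: L0/L1/L2 = G/ABCDF/- → run G
t=18: L0/L1/L2 = G/ABCDF/- → run G
t=19: L0/L1/L2 = -/ABCDF/- → run A
t=20: L0/L1/L2 = -/ABCDF/- → run A
t=21: L0/L1/L2 = -/BCDF/- → run B
t=22: L0/L1/L2 = -/CDF/- → run C
t=23: L0/L1/L2 = -/CDF/- → run C
t=24: L0/L1/L2 = -/DF/- → run D
t=25: L0/L1/L2 = -/DF/- → run D
t=26: L0/L1/L2 = -/DF/- → run D
t=27: L0/L1/L2 = -/DF/- → run D
t=28: L0/L1/L2 = -/DF/- → run D
t=29: L0/L1/L2 = -/F/- → run F
t=30: L0/L1/L2 = -/F/- → run F
t=31: L0/L1/L2 = -/F/- → run F
t=32: L0/L1/L2 = -/F/- → run F
t=33: L0/L1/L2 = -/F/- → run F
t=34: (idle)
t=35: (idle)
t=36: (idle)
t=37: (idle)
t=38: (idle)
t=39: (idle)
t=40: (idle)

context switches = 12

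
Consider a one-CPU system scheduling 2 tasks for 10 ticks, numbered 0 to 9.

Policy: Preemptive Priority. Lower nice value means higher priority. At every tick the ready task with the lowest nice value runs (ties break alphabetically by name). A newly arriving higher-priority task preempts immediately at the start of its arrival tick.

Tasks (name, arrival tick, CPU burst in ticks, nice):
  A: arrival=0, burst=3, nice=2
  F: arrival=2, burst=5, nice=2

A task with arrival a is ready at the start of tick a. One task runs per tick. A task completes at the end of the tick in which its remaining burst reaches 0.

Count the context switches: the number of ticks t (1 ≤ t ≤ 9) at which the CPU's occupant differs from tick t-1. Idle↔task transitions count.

t=0: ready={A} → run A
t=1: ready={A} → run A
t=2: ready={A,F} → run A
t=3: ready={F} → run F
t=4: ready={F} → run F
t=5: ready={F} → run F
t=6: ready={F} → run F
t=7: ready={F} → run F
t=8: (idle)
t=9: (idle)

context switches = 2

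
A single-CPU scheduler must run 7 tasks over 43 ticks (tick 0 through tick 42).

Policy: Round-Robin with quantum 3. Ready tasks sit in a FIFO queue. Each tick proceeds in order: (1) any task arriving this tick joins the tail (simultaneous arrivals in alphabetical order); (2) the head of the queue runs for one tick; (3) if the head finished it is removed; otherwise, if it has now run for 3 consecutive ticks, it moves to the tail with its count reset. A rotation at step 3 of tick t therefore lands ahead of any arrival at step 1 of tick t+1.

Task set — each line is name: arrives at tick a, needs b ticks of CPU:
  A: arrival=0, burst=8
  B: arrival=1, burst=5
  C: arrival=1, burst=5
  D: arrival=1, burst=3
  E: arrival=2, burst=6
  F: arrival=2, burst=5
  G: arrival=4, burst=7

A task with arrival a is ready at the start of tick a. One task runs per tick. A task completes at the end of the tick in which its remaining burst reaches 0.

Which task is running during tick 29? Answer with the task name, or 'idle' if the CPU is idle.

running at tick 29 = E

t=0: queue=[A] q_used=0 → run A
t=1: queue=[A,B,C,D] q_used=1 → run A
t=2: queue=[A,B,C,D,E,F] q_used=2 → run A
t=3: queue=[B,C,D,E,F,A] q_used=0 → run B
t=4: queue=[B,C,D,E,F,A,G] q_used=1 → run B
t=5: queue=[B,C,D,E,F,A,G] q_used=2 → run B
t=6: queue=[C,D,E,F,A,G,B] q_used=0 → run C
t=7: queue=[C,D,E,F,A,G,B] q_used=1 → run C
t=8: queue=[C,D,E,F,A,G,B] q_used=2 → run C
t=9: queue=[D,E,F,A,G,B,C] q_used=0 → run D
t=10: queue=[D,E,F,A,G,B,C] q_used=1 → run D
t=11: queue=[D,E,F,A,G,B,C] q_used=2 → run D
t=12: queue=[E,F,A,G,B,C] q_used=0 → run E
t=13: queue=[E,F,A,G,B,C] q_used=1 → run E
t=14: queue=[E,F,A,G,B,C] q_used=2 → run E
t=15: queue=[F,A,G,B,C,E] q_used=0 → run F
t=16: queue=[F,A,G,B,C,E] q_used=1 → run F
t=17: queue=[F,A,G,B,C,E] q_used=2 → run F
t=18: queue=[A,G,B,C,E,F] q_used=0 → run A
t=19: queue=[A,G,B,C,E,F] q_used=1 → run A
t=20: queue=[A,G,B,C,E,F] q_used=2 → run A
t=21: queue=[G,B,C,E,F,A] q_used=0 → run G
t=22: queue=[G,B,C,E,F,A] q_used=1 → run G
t=23: queue=[G,B,C,E,F,A] q_used=2 → run G
t=24: queue=[B,C,E,F,A,G] q_used=0 → run B
t=25: queue=[B,C,E,F,A,G] q_used=1 → run B
t=26: queue=[C,E,F,A,G] q_used=0 → run C
t=27: queue=[C,E,F,A,G] q_used=1 → run C
t=28: queue=[E,F,A,G] q_used=0 → run E
t=29: queue=[E,F,A,G] q_used=1 → run E
t=30: queue=[E,F,A,G] q_used=2 → run E
t=31: queue=[F,A,G] q_used=0 → run F
t=32: queue=[F,A,G] q_used=1 → run F
t=33: queue=[A,G] q_used=0 → run A
t=34: queue=[A,G] q_used=1 → run A
t=35: queue=[G] q_used=0 → run G
t=36: queue=[G] q_used=1 → run G
t=37: queue=[G] q_used=2 → run G
t=38: queue=[G] q_used=0 → run G
t=39: (idle)
t=40: (idle)
t=41: (idle)
t=42: (idle)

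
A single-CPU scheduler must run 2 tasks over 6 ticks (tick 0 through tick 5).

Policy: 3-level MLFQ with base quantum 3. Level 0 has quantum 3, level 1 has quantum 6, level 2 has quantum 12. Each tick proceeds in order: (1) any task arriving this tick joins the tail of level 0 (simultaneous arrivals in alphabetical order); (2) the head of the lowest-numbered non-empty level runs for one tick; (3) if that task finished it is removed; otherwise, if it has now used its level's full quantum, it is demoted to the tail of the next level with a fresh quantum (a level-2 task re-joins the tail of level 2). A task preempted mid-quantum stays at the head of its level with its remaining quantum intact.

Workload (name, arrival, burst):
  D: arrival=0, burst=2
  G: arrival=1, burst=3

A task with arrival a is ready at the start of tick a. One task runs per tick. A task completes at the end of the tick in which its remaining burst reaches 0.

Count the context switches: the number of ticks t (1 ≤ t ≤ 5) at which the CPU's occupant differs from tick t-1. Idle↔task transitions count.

t=0: L0/L1/L2 = D/-/- → run D
t=1: L0/L1/L2 = DG/-/- → run D
t=2: L0/L1/L2 = G/-/- → run G
t=3: L0/L1/L2 = G/-/- → run G
t=4: L0/L1/L2 = G/-/- → run G
t=5: (idle)

context switches = 2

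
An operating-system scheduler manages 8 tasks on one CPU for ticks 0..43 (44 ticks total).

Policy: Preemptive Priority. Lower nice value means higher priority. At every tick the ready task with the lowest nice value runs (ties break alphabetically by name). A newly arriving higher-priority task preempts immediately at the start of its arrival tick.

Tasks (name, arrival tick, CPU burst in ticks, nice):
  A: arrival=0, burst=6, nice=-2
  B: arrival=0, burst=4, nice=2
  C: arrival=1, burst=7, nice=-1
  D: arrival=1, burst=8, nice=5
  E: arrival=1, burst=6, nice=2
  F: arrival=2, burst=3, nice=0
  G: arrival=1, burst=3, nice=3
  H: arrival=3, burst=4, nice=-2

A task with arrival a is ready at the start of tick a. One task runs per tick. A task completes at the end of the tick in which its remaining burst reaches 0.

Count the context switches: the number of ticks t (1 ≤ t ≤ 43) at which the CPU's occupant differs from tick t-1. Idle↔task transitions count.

context switches = 8

t=0: ready={A,B} → run A
t=1: ready={A,B,C,D,E,G} → run A
t=2: ready={A,B,C,D,E,F,G} → run A
t=3: ready={A,B,C,D,E,F,G,H} → run A
t=4: ready={A,B,C,D,E,F,G,H} → run A
t=5: ready={A,B,C,D,E,F,G,H} → run A
t=6: ready={B,C,D,E,F,G,H} → run H
t=7: ready={B,C,D,E,F,G,H} → run H
t=8: ready={B,C,D,E,F,G,H} → run H
t=9: ready={B,C,D,E,F,G,H} → run H
t=10: ready={B,C,D,E,F,G} → run C
t=11: ready={B,C,D,E,F,G} → run C
t=12: ready={B,C,D,E,F,G} → run C
t=13: ready={B,C,D,E,F,G} → run C
t=14: ready={B,C,D,E,F,G} → run C
t=15: ready={B,C,D,E,F,G} → run C
t=16: ready={B,C,D,E,F,G} → run C
t=17: ready={B,D,E,F,G} → run F
t=18: ready={B,D,E,F,G} → run F
t=19: ready={B,D,E,F,G} → run F
t=20: ready={B,D,E,G} → run B
t=21: ready={B,D,E,G} → run B
t=22: ready={B,D,E,G} → run B
t=23: ready={B,D,E,G} → run B
t=24: ready={D,E,G} → run E
t=25: ready={D,E,G} → run E
t=26: ready={D,E,G} → run E
t=27: ready={D,E,G} → run E
t=28: ready={D,E,G} → run E
t=29: ready={D,E,G} → run E
t=30: ready={D,G} → run G
t=31: ready={D,G} → run G
t=32: ready={D,G} → run G
t=33: ready={D} → run D
t=34: ready={D} → run D
t=35: ready={D} → run D
t=36: ready={D} → run D
t=37: ready={D} → run D
t=38: ready={D} → run D
t=39: ready={D} → run D
t=40: ready={D} → run D
t=41: (idle)
t=42: (idle)
t=43: (idle)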